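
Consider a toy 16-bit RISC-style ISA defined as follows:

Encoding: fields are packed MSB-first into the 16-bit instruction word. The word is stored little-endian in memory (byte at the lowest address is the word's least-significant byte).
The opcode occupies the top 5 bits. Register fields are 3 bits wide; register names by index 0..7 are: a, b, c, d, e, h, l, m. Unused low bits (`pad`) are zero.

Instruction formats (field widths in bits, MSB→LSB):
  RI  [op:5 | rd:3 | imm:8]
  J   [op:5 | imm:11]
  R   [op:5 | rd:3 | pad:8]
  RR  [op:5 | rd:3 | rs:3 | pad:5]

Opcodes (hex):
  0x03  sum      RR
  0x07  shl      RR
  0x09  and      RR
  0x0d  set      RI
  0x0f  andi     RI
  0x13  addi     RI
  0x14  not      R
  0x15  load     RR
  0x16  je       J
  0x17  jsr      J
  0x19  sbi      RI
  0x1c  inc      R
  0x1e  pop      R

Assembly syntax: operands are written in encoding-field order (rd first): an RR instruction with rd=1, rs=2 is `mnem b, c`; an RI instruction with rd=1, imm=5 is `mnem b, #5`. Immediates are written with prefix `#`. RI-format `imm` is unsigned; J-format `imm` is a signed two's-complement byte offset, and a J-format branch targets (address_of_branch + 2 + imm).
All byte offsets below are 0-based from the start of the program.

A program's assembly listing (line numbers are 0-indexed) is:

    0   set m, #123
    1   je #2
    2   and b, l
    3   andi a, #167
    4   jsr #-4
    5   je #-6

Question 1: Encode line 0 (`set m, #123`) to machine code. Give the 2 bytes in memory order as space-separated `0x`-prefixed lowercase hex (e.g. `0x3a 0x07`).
line 0 (set): pack op=0xd:5|rd=7:3|imm=123:8 = 0x6f7b; little→ 7b 6f

0x7b 0x6f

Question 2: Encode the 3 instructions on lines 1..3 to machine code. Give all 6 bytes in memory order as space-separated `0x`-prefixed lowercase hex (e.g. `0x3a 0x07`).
0x02 0xb0 0xc0 0x49 0xa7 0x78

L1: je op=0x16:5|imm=2:11 ⇒ 0xb002 ⇒ little 02 b0
L2: and op=0x9:5|rd=1:3|rs=6:3|pad=0:5 ⇒ 0x49c0 ⇒ little c0 49
L3: andi op=0xf:5|rd=0:3|imm=167:8 ⇒ 0x78a7 ⇒ little a7 78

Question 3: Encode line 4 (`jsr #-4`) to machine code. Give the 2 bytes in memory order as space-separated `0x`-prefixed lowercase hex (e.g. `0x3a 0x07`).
0xfc 0xbf

4. jsr fields op=0x17:5|imm=-4:11 → word bffch → fc bf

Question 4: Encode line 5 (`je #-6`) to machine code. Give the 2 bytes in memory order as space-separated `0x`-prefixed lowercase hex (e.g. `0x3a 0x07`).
0xfa 0xb7

line 5 (je): pack op=0x16:5|imm=-6:11 = 0xb7fa; little→ fa b7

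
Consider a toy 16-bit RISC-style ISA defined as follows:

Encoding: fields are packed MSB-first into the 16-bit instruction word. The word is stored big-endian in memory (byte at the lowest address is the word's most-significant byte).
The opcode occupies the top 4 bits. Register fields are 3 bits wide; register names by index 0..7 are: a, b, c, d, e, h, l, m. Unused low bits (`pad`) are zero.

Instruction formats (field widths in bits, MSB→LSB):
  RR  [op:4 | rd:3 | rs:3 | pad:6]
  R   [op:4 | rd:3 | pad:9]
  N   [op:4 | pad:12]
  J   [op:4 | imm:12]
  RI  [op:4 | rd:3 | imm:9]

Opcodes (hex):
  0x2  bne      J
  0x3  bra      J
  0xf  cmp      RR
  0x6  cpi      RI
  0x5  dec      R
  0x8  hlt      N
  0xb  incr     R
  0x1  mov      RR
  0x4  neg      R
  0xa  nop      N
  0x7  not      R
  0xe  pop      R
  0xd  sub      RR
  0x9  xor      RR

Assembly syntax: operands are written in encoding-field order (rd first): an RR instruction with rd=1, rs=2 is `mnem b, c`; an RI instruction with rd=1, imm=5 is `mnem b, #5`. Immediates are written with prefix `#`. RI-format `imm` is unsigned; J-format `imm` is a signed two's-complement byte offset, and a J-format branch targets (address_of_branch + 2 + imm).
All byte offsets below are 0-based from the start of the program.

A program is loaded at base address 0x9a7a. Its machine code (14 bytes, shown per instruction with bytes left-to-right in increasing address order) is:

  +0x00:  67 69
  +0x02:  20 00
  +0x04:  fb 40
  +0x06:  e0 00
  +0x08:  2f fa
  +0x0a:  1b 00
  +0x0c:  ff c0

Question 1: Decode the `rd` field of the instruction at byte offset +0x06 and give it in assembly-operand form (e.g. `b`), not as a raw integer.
a

off 0x06: read e0 00 as big → 0xe000
  opcode bits[15:12]=0xe: pop/R
  rd@[11:9]=0x0 ⇒ a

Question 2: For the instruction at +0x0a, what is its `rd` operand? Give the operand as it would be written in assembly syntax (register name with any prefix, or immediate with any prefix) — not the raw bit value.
h

+0x0a: 1b 00 ⇒ word 0x1b00 (big)
  top 4b → 0x1 → mov [RR]
  [11:9] rd=5 = h
  [8:6] rs=4 = e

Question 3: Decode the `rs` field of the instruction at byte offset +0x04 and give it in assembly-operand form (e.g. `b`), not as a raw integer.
off 0x04: read fb 40 as big → 0xfb40
  opcode bits[15:12]=0xf: cmp/RR
  [11:9] rd=5 = h
  [8:6] rs=5 = h

h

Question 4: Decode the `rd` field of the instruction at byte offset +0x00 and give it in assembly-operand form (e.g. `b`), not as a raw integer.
+0x00: 67 69 ⇒ word 0x6769 (big)
  top 4b → 0x6 → cpi [RI]
  rd@[11:9]=0x3 ⇒ d
  imm@[8:0]=0x169 ⇒ #361

d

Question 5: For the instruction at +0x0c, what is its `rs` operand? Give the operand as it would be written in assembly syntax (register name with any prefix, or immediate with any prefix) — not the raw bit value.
off 0x0c: read ff c0 as big → 0xffc0
  top 4b → 0xf → cmp [RR]
  [11:9] rd=7 = m
  [8:6] rs=7 = m

m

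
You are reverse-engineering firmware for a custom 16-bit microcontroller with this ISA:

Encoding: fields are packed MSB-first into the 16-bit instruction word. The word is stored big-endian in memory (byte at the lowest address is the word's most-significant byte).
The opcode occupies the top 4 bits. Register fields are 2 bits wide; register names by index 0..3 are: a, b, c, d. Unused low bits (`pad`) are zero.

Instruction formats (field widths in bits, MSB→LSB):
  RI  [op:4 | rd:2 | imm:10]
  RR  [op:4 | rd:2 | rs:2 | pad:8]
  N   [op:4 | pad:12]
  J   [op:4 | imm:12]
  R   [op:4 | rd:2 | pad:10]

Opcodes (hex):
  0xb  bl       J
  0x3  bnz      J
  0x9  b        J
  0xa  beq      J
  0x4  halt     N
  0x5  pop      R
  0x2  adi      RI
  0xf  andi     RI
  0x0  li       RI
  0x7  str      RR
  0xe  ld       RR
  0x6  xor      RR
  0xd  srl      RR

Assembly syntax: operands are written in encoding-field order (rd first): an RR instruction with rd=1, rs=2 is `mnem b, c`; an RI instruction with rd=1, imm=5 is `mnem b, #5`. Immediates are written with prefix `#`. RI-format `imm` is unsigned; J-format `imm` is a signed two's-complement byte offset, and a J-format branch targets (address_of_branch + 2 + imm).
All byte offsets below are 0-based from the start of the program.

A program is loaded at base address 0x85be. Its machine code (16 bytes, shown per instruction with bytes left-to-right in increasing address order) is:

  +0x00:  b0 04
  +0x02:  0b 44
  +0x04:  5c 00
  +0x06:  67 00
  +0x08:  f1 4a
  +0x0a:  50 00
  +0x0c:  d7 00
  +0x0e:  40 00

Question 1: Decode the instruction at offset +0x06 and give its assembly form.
xor b, d

@+06  big-endian(67 00) = 0x6700
  op=0x6700>>12=0x6 ⇒ xor (RR)
  [11:10] rd=1 = b
  [9:8] rs=3 = d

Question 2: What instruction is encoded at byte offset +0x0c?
[0c] d7 00 → 0xd700
  op=0xd700>>12=0xd ⇒ srl (RR)
  [11:10] rd=1 = b
  [9:8] rs=3 = d

srl b, d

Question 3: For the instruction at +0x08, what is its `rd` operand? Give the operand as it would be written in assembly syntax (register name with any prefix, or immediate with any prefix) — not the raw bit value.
@+08  big-endian(f1 4a) = 0xf14a
  opcode bits[15:12]=0xf: andi/RI
  rd: (w>>10)&0x3=0x0 → a
  imm: (w>>0)&0x3ff=0x14a → #330

a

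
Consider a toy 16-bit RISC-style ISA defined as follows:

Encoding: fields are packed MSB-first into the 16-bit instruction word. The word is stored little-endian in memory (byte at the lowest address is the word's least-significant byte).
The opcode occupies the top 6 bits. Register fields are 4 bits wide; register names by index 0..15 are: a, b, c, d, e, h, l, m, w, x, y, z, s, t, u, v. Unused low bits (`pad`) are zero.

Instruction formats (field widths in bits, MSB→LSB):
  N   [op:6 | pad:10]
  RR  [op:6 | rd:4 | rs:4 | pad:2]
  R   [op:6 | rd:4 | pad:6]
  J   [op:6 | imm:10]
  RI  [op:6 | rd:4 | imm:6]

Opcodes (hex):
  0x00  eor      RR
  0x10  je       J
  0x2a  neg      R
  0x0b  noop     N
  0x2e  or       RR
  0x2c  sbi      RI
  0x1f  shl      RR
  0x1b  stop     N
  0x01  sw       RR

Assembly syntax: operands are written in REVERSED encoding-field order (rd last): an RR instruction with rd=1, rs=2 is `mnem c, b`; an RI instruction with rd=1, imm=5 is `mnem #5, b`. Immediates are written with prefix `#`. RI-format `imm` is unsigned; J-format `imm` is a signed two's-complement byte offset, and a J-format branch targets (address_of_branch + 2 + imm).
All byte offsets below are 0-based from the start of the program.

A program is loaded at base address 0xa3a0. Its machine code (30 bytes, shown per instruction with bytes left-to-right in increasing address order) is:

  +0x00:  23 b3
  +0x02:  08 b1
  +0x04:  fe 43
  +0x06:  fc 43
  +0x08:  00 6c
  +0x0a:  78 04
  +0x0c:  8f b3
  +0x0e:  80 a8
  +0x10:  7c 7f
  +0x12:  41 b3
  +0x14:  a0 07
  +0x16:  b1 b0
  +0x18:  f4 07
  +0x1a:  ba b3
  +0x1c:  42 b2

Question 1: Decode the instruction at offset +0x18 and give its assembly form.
off 0x18: read f4 07 as little → 0x07f4
  top 6b → 0x1 → sw [RR]
  rd@[9:6]=0xf ⇒ v
  rs@[5:2]=0xd ⇒ t

sw t, v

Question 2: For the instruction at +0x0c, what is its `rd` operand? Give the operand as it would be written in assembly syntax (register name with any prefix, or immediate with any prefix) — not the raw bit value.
u

off 0x0c: read 8f b3 as little → 0xb38f
  opcode bits[15:10]=0x2c: sbi/RI
  rd@[9:6]=0xe ⇒ u
  imm@[5:0]=0xf ⇒ #15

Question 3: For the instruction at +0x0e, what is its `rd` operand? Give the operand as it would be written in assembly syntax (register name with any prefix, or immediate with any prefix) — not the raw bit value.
c

+0x0e: 80 a8 ⇒ word 0xa880 (little)
  top 6b → 0x2a → neg [R]
  rd@[9:6]=0x2 ⇒ c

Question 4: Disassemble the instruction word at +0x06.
[06] fc 43 → 0x43fc
  op=0x43fc>>10=0x10 ⇒ je (J)
  imm: (w>>0)&0x3ff=0x3fc (s10→-4) → #-4

je #-4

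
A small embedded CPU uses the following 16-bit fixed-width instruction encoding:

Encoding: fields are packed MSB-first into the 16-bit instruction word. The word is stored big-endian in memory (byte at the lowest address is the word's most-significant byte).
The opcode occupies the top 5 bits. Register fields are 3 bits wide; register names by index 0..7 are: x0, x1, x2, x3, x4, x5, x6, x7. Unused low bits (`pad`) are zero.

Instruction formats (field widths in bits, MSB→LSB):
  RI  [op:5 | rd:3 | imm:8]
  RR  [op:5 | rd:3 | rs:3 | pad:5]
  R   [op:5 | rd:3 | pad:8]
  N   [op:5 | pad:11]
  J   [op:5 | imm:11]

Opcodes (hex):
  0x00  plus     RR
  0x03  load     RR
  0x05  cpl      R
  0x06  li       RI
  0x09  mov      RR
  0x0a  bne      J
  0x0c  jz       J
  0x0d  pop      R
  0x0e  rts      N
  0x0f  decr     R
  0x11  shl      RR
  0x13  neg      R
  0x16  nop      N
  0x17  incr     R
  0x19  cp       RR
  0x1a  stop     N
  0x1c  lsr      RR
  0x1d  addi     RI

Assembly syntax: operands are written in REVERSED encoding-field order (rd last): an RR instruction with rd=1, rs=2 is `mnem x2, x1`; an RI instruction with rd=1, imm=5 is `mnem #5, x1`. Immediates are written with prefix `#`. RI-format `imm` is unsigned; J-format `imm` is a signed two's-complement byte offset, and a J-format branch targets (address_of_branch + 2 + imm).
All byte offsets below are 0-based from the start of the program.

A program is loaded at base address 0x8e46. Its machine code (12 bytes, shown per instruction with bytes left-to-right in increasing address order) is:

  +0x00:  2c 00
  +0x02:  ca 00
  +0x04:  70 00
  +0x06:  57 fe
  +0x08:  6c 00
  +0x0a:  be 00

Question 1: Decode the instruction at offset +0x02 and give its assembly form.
cp x0, x2

off 0x02: read ca 00 as big → 0xca00
  opcode bits[15:11]=0x19: cp/RR
  rd@[10:8]=0x2 ⇒ x2
  rs@[7:5]=0x0 ⇒ x0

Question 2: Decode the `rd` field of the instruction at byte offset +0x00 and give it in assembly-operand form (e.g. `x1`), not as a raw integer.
off 0x00: read 2c 00 as big → 0x2c00
  top 5b → 0x5 → cpl [R]
  rd: (w>>8)&0x7=0x4 → x4

x4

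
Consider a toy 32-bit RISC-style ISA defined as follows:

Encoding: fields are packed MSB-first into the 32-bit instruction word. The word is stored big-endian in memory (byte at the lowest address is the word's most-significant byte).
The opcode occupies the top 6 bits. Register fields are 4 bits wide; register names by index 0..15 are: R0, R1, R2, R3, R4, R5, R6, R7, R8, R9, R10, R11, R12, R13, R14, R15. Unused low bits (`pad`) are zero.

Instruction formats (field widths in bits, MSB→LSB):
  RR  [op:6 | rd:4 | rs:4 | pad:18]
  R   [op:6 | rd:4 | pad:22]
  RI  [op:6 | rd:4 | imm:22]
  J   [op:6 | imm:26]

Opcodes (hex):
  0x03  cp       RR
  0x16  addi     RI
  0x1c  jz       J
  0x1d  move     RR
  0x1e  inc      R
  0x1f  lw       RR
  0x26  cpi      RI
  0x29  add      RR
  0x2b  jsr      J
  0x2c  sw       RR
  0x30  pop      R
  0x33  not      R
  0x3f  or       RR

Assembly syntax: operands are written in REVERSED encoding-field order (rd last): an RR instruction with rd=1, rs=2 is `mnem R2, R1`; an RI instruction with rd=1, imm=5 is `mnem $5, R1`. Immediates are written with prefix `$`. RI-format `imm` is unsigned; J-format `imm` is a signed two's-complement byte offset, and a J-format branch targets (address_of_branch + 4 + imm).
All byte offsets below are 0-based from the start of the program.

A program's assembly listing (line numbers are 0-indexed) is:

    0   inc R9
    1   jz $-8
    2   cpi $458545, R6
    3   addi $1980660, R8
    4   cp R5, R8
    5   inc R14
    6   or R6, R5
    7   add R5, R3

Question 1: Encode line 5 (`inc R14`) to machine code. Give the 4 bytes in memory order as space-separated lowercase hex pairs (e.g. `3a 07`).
5. inc fields op=0x1e:6|rd=14:4|pad=0:22 → word 7b800000h → 7b 80 00 00

7b 80 00 00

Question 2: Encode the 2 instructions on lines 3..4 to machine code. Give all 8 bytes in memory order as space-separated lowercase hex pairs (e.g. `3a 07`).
5a 1e 38 f4 0e 14 00 00

L3: addi op=0x16:6|rd=8:4|imm=1980660:22 ⇒ 0x5a1e38f4 ⇒ big 5a 1e 38 f4
L4: cp op=0x3:6|rd=8:4|rs=5:4|pad=0:18 ⇒ 0x0e140000 ⇒ big 0e 14 00 00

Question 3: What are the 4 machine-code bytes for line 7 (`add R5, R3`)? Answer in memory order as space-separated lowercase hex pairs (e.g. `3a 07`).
a4 d4 00 00

L7: add op=0x29:6|rd=3:4|rs=5:4|pad=0:18 ⇒ 0xa4d40000 ⇒ big a4 d4 00 00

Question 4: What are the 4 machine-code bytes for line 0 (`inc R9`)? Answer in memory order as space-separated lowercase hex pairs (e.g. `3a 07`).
line 0 (inc): pack op=0x1e:6|rd=9:4|pad=0:22 = 0x7a400000; big→ 7a 40 00 00

7a 40 00 00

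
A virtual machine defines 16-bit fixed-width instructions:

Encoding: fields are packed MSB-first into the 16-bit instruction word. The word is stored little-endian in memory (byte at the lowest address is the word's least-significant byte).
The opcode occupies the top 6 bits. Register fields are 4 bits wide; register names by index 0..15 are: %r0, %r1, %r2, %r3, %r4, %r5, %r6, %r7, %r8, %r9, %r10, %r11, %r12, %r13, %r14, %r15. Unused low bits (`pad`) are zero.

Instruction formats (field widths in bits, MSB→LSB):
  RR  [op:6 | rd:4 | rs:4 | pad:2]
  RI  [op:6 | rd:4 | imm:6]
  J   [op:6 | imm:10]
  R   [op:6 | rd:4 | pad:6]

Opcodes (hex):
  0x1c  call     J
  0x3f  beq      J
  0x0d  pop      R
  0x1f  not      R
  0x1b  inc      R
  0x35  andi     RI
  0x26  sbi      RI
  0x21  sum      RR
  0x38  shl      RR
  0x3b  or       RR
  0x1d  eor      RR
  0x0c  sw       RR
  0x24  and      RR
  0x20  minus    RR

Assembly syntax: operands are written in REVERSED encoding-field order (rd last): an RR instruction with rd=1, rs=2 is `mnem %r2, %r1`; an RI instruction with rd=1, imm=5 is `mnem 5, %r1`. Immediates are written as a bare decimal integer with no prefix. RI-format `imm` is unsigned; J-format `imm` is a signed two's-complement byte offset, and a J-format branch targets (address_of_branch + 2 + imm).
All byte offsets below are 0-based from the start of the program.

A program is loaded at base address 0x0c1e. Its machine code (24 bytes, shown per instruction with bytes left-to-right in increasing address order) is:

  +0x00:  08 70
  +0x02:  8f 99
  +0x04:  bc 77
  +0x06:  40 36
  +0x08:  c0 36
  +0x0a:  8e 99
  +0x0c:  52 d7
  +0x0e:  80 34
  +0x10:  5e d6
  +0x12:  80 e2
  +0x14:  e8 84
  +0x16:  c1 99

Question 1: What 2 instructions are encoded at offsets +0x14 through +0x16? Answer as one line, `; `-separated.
sum %r10, %r3; sbi 1, %r7

off 0x14: read e8 84 as little → 0x84e8
  op=0x84e8>>10=0x21 ⇒ sum (RR)
  rd@[9:6]=0x3 ⇒ %r3
  rs@[5:2]=0xa ⇒ %r10
off 0x16: read c1 99 as little → 0x99c1
  op=0x99c1>>10=0x26 ⇒ sbi (RI)
  rd@[9:6]=0x7 ⇒ %r7
  imm@[5:0]=0x1 ⇒ 1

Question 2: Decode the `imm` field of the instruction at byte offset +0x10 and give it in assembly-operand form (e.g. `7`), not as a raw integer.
off 0x10: read 5e d6 as little → 0xd65e
  op=0xd65e>>10=0x35 ⇒ andi (RI)
  rd: (w>>6)&0xf=0x9 → %r9
  imm: (w>>0)&0x3f=0x1e → 30

30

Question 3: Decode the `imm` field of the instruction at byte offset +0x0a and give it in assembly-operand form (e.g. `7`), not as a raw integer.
off 0x0a: read 8e 99 as little → 0x998e
  op=0x998e>>10=0x26 ⇒ sbi (RI)
  [9:6] rd=6 = %r6
  [5:0] imm=14 = 14

14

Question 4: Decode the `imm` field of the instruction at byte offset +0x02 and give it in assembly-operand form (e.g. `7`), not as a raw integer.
15

[02] 8f 99 → 0x998f
  top 6b → 0x26 → sbi [RI]
  rd: (w>>6)&0xf=0x6 → %r6
  imm: (w>>0)&0x3f=0xf → 15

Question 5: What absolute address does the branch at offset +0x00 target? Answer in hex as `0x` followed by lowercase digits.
off 0x00: read 08 70 as little → 0x7008
  op=0x7008>>10=0x1c ⇒ call (J)
  imm: (w>>0)&0x3ff=0x8 → 8
  target = base 0x0c1e + off 0x00 + 2 + imm 8 = 0x0c28

0x0c28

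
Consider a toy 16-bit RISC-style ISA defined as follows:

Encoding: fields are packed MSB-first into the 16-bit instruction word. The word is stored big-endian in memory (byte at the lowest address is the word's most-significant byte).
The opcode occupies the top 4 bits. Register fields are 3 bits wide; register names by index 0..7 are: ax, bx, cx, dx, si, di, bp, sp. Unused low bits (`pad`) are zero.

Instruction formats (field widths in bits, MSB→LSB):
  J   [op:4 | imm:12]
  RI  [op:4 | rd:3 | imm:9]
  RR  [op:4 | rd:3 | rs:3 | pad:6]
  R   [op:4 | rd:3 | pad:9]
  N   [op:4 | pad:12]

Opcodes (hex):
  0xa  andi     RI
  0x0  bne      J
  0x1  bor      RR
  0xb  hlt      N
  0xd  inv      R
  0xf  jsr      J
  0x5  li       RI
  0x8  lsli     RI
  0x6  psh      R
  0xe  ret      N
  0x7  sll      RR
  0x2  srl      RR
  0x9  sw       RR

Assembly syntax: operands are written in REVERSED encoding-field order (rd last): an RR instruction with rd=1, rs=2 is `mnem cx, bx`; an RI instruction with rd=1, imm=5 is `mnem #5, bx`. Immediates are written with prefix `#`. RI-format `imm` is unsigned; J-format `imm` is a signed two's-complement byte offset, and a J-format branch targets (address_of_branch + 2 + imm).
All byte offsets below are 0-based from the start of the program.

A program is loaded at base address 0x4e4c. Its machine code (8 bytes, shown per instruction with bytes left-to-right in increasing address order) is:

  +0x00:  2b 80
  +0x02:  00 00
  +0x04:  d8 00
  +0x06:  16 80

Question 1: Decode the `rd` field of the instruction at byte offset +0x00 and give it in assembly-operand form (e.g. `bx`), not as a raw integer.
di

off 0x00: read 2b 80 as big → 0x2b80
  top 4b → 0x2 → srl [RR]
  [11:9] rd=5 = di
  [8:6] rs=6 = bp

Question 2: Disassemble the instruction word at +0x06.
bor cx, dx

off 0x06: read 16 80 as big → 0x1680
  top 4b → 0x1 → bor [RR]
  rd: (w>>9)&0x7=0x3 → dx
  rs: (w>>6)&0x7=0x2 → cx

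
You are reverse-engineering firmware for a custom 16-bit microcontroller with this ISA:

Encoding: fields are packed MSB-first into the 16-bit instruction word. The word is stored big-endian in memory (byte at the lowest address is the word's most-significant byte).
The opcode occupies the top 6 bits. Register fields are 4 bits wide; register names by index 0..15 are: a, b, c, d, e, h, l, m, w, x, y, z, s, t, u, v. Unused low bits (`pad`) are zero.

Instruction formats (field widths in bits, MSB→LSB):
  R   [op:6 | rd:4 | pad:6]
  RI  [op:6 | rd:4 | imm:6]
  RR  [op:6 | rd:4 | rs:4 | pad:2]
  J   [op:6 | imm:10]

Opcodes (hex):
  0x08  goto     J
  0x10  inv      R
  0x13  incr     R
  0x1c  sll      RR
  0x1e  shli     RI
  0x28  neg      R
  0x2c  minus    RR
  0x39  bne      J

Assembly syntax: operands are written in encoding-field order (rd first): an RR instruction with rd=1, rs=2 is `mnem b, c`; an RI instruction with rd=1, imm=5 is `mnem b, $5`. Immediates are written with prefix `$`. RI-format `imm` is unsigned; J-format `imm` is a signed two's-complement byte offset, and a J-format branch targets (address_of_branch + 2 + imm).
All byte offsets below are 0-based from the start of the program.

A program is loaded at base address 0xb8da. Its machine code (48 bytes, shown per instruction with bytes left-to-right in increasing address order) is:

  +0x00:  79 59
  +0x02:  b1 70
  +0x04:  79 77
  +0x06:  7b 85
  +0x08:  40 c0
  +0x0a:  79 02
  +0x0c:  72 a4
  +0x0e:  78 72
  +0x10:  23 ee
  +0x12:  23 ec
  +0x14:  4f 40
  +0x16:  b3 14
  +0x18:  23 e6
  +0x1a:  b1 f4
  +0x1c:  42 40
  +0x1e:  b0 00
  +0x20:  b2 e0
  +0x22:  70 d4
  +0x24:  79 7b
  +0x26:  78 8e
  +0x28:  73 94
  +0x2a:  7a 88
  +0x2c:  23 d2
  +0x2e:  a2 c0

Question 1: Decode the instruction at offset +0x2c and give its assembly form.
goto $-46

off 0x2c: read 23 d2 as big → 0x23d2
  opcode bits[15:10]=0x8: goto/J
  imm: (w>>0)&0x3ff=0x3d2 (s10→-46) → $-46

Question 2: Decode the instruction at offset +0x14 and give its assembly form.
+0x14: 4f 40 ⇒ word 0x4f40 (big)
  op=0x4f40>>10=0x13 ⇒ incr (R)
  rd@[9:6]=0xd ⇒ t

incr t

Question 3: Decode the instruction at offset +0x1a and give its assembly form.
@+1a  big-endian(b1 f4) = 0xb1f4
  op=0xb1f4>>10=0x2c ⇒ minus (RR)
  rd@[9:6]=0x7 ⇒ m
  rs@[5:2]=0xd ⇒ t

minus m, t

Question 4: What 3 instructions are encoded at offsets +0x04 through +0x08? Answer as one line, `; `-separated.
shli h, $55; shli u, $5; inv d

off 0x04: read 79 77 as big → 0x7977
  opcode bits[15:10]=0x1e: shli/RI
  [9:6] rd=5 = h
  [5:0] imm=55 = $55
off 0x06: read 7b 85 as big → 0x7b85
  opcode bits[15:10]=0x1e: shli/RI
  [9:6] rd=14 = u
  [5:0] imm=5 = $5
off 0x08: read 40 c0 as big → 0x40c0
  opcode bits[15:10]=0x10: inv/R
  [9:6] rd=3 = d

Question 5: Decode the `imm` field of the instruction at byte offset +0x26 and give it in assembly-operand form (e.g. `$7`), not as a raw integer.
[26] 78 8e → 0x788e
  op=0x788e>>10=0x1e ⇒ shli (RI)
  [9:6] rd=2 = c
  [5:0] imm=14 = $14

$14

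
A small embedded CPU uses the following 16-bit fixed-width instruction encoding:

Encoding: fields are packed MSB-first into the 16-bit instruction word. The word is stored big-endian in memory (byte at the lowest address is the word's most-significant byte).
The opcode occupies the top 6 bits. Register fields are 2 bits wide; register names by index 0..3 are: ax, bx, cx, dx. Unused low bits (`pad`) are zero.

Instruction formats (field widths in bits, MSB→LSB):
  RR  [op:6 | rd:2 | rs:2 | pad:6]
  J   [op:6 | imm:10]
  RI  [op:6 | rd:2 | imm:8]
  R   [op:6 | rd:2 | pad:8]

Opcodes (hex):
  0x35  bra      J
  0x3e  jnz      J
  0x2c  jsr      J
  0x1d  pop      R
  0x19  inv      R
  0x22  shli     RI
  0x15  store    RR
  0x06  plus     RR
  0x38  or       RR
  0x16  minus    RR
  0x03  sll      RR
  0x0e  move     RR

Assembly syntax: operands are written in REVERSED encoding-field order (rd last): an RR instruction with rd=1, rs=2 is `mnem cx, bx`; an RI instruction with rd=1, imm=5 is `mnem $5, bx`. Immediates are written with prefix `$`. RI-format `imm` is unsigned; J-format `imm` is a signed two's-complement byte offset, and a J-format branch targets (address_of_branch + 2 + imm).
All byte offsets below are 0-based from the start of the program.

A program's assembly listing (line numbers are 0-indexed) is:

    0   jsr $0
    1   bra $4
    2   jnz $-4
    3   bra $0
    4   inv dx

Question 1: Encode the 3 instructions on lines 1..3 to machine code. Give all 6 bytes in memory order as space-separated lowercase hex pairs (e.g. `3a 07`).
d4 04 fb fc d4 00

L1: bra op=0x35:6|imm=4:10 ⇒ 0xd404 ⇒ big d4 04
L2: jnz op=0x3e:6|imm=-4:10 ⇒ 0xfbfc ⇒ big fb fc
L3: bra op=0x35:6|imm=0:10 ⇒ 0xd400 ⇒ big d4 00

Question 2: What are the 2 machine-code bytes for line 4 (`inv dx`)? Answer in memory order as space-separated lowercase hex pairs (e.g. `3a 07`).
line 4 (inv): pack op=0x19:6|rd=3:2|pad=0:8 = 0x6700; big→ 67 00

67 00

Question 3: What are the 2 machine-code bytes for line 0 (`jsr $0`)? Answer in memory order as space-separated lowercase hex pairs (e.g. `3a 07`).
0. jsr fields op=0x2c:6|imm=0:10 → word b000h → b0 00

b0 00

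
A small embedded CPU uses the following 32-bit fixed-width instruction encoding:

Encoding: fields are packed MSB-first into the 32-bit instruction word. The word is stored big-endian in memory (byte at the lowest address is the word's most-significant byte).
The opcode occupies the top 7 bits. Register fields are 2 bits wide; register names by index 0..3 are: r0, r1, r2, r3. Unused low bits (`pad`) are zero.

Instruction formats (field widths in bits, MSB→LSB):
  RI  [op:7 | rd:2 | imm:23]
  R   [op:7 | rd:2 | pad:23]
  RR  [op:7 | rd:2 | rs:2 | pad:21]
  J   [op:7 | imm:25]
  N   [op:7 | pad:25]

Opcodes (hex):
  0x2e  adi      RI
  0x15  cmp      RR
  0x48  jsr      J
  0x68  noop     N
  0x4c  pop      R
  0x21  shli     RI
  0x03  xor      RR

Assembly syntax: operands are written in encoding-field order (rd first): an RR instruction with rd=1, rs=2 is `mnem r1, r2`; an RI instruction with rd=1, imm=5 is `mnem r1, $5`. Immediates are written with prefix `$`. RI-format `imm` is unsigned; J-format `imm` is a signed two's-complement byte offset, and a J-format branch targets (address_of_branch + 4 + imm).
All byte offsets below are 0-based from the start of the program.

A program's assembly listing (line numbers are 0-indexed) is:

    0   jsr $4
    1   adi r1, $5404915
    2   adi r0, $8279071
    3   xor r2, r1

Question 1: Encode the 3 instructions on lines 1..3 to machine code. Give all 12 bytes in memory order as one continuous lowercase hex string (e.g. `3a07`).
L1: adi op=0x2e:7|rd=1:2|imm=5404915:23 ⇒ 0x5cd278f3 ⇒ big 5c d2 78 f3
L2: adi op=0x2e:7|rd=0:2|imm=8279071:23 ⇒ 0x5c7e541f ⇒ big 5c 7e 54 1f
L3: xor op=0x3:7|rd=2:2|rs=1:2|pad=0:21 ⇒ 0x07200000 ⇒ big 07 20 00 00

5cd278f35c7e541f07200000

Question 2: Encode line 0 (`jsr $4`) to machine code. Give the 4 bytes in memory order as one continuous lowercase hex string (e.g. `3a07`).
line 0 (jsr): pack op=0x48:7|imm=4:25 = 0x90000004; big→ 90 00 00 04

90000004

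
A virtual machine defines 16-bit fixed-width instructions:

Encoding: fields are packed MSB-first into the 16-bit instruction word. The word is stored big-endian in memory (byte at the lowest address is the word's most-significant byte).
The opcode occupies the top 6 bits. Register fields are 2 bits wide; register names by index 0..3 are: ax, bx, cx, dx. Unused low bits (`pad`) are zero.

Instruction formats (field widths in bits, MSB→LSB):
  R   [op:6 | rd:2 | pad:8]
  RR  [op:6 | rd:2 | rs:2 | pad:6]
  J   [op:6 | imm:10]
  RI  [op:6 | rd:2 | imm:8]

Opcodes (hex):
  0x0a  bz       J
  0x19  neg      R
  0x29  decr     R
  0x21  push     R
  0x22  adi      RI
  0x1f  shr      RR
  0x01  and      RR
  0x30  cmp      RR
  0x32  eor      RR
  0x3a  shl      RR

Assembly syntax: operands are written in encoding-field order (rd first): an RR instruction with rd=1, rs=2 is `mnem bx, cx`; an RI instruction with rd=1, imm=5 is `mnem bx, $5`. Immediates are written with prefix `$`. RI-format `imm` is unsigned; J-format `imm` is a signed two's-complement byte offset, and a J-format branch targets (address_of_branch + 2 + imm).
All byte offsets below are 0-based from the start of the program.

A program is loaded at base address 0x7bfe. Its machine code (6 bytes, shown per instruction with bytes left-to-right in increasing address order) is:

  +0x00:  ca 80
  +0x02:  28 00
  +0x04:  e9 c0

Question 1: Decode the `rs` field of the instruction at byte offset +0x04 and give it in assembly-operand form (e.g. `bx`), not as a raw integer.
dx

@+04  big-endian(e9 c0) = 0xe9c0
  top 6b → 0x3a → shl [RR]
  rd: (w>>8)&0x3=0x1 → bx
  rs: (w>>6)&0x3=0x3 → dx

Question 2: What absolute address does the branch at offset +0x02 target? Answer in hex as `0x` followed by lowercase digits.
0x7c02

+0x02: 28 00 ⇒ word 0x2800 (big)
  opcode bits[15:10]=0xa: bz/J
  [9:0] imm=0 = $0
  target = base 0x7bfe + off 0x02 + 2 + imm 0 = 0x7c02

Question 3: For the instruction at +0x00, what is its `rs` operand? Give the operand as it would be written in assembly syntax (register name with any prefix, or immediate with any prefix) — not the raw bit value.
cx

off 0x00: read ca 80 as big → 0xca80
  top 6b → 0x32 → eor [RR]
  rd: (w>>8)&0x3=0x2 → cx
  rs: (w>>6)&0x3=0x2 → cx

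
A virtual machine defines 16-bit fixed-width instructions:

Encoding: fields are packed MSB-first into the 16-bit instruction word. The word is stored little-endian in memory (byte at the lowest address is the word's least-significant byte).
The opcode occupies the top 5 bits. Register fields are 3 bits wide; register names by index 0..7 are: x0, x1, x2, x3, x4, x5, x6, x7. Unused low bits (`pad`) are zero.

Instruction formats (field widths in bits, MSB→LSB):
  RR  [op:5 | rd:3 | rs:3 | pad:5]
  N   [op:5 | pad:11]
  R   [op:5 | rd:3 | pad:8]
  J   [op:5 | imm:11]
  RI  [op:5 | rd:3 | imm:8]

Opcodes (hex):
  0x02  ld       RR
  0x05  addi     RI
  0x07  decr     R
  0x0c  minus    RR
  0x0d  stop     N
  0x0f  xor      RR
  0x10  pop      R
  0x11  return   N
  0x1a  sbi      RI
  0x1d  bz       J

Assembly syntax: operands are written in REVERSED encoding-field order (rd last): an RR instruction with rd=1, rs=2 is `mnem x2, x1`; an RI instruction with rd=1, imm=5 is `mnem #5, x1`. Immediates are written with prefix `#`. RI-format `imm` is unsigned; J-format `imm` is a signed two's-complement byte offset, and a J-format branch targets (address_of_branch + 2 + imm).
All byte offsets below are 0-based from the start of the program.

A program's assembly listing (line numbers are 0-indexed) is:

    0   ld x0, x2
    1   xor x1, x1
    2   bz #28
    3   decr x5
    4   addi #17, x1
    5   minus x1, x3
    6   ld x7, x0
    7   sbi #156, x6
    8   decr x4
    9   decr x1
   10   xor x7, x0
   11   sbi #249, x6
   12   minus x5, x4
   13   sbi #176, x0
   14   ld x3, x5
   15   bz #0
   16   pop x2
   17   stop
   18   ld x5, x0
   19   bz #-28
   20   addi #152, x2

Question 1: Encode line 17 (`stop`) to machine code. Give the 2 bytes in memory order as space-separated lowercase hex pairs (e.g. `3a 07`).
00 68

L17: stop op=0xd:5|pad=0:11 ⇒ 0x6800 ⇒ little 00 68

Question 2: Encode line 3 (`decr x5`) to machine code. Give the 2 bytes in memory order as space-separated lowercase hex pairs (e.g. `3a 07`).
3. decr fields op=0x7:5|rd=5:3|pad=0:8 → word 3d00h → 00 3d

00 3d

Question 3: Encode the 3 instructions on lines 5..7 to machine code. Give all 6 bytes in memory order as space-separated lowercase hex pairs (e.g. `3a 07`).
20 63 e0 10 9c d6

line 5 (minus): pack op=0xc:5|rd=3:3|rs=1:3|pad=0:5 = 0x6320; little→ 20 63
line 6 (ld): pack op=0x2:5|rd=0:3|rs=7:3|pad=0:5 = 0x10e0; little→ e0 10
line 7 (sbi): pack op=0x1a:5|rd=6:3|imm=156:8 = 0xd69c; little→ 9c d6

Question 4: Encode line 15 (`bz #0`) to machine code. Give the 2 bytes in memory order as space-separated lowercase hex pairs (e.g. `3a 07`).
00 e8

15. bz fields op=0x1d:5|imm=0:11 → word e800h → 00 e8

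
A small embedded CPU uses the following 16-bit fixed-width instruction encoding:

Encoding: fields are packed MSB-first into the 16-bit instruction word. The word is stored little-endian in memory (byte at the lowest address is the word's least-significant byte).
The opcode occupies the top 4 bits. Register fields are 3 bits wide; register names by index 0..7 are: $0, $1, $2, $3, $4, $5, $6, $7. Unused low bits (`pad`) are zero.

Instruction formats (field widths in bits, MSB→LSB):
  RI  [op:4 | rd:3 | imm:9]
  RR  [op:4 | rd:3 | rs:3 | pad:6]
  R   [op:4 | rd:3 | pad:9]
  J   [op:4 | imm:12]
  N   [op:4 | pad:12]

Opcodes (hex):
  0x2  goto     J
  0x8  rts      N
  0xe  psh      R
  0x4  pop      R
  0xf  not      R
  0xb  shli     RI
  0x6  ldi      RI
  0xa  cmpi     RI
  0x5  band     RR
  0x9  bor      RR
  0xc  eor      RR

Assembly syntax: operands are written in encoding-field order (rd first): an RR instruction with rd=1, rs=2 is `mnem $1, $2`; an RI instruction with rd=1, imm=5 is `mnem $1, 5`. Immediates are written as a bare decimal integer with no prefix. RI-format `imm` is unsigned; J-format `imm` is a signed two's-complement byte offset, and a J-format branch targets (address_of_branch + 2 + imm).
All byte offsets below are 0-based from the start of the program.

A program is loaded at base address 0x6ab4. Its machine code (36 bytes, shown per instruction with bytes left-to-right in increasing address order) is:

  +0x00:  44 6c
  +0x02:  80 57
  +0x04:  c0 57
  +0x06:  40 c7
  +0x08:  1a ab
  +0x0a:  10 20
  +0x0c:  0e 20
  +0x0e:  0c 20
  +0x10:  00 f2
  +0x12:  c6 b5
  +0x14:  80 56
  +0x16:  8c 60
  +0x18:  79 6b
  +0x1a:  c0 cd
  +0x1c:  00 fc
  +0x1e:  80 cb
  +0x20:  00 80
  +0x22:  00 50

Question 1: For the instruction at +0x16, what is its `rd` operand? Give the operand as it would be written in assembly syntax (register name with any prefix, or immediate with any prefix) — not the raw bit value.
$0

@+16  little-endian(8c 60) = 0x608c
  op=0x608c>>12=0x6 ⇒ ldi (RI)
  [11:9] rd=0 = $0
  [8:0] imm=140 = 140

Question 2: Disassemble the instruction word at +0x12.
+0x12: c6 b5 ⇒ word 0xb5c6 (little)
  opcode bits[15:12]=0xb: shli/RI
  rd@[11:9]=0x2 ⇒ $2
  imm@[8:0]=0x1c6 ⇒ 454

shli $2, 454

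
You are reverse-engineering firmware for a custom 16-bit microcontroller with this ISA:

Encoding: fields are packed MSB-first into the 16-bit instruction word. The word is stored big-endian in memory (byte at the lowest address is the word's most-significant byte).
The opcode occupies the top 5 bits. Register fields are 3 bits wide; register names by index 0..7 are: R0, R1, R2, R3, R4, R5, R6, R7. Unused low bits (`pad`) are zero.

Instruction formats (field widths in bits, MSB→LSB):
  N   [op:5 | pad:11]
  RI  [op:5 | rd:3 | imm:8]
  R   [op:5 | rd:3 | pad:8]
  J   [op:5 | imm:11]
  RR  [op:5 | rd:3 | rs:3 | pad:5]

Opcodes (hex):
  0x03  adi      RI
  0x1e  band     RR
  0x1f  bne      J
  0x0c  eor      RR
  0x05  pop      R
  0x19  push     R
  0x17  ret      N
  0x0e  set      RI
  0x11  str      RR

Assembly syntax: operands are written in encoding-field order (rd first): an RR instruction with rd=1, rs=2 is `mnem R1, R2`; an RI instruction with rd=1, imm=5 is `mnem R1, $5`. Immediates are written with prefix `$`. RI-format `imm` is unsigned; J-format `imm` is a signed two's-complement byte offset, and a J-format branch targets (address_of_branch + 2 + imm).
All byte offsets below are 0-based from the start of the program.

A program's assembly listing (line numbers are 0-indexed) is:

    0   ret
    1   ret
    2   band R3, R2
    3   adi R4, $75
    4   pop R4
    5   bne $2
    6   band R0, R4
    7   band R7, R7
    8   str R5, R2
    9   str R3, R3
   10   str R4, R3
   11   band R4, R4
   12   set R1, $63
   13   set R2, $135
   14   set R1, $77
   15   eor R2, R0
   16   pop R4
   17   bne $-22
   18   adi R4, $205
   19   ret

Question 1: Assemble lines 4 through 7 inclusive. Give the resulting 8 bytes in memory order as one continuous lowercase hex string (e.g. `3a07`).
L4: pop op=0x5:5|rd=4:3|pad=0:8 ⇒ 0x2c00 ⇒ big 2c 00
L5: bne op=0x1f:5|imm=2:11 ⇒ 0xf802 ⇒ big f8 02
L6: band op=0x1e:5|rd=0:3|rs=4:3|pad=0:5 ⇒ 0xf080 ⇒ big f0 80
L7: band op=0x1e:5|rd=7:3|rs=7:3|pad=0:5 ⇒ 0xf7e0 ⇒ big f7 e0

2c00f802f080f7e0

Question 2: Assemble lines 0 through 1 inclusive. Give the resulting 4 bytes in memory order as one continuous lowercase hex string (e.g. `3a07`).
b800b800

0. ret fields op=0x17:5|pad=0:11 → word b800h → b8 00
1. ret fields op=0x17:5|pad=0:11 → word b800h → b8 00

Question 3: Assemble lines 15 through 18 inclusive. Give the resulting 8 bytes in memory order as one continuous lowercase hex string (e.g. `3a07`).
62002c00ffea1ccd

line 15 (eor): pack op=0xc:5|rd=2:3|rs=0:3|pad=0:5 = 0x6200; big→ 62 00
line 16 (pop): pack op=0x5:5|rd=4:3|pad=0:8 = 0x2c00; big→ 2c 00
line 17 (bne): pack op=0x1f:5|imm=-22:11 = 0xffea; big→ ff ea
line 18 (adi): pack op=0x3:5|rd=4:3|imm=205:8 = 0x1ccd; big→ 1c cd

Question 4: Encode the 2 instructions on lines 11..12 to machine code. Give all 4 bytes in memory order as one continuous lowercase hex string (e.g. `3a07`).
f480713f

L11: band op=0x1e:5|rd=4:3|rs=4:3|pad=0:5 ⇒ 0xf480 ⇒ big f4 80
L12: set op=0xe:5|rd=1:3|imm=63:8 ⇒ 0x713f ⇒ big 71 3f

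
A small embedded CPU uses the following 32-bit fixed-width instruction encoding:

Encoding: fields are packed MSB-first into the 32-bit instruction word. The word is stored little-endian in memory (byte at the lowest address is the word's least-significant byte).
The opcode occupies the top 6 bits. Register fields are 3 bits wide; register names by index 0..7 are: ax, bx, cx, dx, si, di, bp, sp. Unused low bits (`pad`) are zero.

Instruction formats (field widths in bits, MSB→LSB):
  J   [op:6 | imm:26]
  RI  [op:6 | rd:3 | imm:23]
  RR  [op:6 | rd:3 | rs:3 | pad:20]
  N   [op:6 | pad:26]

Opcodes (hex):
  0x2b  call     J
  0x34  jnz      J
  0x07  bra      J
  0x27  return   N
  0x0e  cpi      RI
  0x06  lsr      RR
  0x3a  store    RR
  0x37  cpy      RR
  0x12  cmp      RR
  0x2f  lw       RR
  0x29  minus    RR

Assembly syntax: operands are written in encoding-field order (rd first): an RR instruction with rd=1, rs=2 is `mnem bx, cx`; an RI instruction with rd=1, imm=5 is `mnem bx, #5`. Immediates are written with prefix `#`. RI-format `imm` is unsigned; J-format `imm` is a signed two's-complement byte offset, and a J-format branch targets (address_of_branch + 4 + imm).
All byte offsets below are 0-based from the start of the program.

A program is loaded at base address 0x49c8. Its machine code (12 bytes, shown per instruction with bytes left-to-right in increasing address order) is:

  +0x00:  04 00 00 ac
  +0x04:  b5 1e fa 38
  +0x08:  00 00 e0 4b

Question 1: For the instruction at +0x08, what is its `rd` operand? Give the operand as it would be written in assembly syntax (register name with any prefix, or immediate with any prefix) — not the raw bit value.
off 0x08: read 00 00 e0 4b as little → 0x4be00000
  top 6b → 0x12 → cmp [RR]
  rd: (w>>23)&0x7=0x7 → sp
  rs: (w>>20)&0x7=0x6 → bp

sp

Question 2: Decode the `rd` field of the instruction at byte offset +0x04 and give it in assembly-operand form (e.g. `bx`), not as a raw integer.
off 0x04: read b5 1e fa 38 as little → 0x38fa1eb5
  top 6b → 0xe → cpi [RI]
  [25:23] rd=1 = bx
  [22:0] imm=8003253 = #8003253

bx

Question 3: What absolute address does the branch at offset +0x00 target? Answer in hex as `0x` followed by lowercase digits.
0x49d0

off 0x00: read 04 00 00 ac as little → 0xac000004
  opcode bits[31:26]=0x2b: call/J
  [25:0] imm=4 = #4
  target = base 0x49c8 + off 0x00 + 4 + imm 4 = 0x49d0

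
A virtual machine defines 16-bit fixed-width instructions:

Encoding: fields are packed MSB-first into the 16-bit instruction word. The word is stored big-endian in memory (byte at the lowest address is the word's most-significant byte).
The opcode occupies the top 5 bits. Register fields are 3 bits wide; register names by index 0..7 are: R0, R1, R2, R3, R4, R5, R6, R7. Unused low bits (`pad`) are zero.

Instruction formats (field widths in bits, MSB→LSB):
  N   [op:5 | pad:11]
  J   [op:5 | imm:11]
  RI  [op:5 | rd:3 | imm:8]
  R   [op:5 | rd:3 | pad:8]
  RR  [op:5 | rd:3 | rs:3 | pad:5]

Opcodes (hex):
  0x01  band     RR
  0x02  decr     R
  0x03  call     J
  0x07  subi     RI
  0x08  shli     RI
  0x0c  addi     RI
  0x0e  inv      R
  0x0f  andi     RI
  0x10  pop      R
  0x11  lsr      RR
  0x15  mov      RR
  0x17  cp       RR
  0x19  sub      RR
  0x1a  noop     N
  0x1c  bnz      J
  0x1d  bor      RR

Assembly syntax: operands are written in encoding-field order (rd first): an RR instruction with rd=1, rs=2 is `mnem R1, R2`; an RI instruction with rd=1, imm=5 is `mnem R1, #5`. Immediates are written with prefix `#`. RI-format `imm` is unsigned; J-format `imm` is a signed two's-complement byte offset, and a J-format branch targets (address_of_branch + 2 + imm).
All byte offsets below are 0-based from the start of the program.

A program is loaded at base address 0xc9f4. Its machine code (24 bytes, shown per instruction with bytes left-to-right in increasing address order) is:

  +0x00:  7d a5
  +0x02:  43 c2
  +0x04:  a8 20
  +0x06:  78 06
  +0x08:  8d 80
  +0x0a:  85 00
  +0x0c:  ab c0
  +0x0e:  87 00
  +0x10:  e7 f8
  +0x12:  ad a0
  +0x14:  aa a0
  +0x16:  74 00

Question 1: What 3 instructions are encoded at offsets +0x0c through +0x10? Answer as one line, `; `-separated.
+0x0c: ab c0 ⇒ word 0xabc0 (big)
  opcode bits[15:11]=0x15: mov/RR
  [10:8] rd=3 = R3
  [7:5] rs=6 = R6
+0x0e: 87 00 ⇒ word 0x8700 (big)
  opcode bits[15:11]=0x10: pop/R
  [10:8] rd=7 = R7
+0x10: e7 f8 ⇒ word 0xe7f8 (big)
  opcode bits[15:11]=0x1c: bnz/J
  [10:0] imm=2040 (s11→-8) = #-8

mov R3, R6; pop R7; bnz #-8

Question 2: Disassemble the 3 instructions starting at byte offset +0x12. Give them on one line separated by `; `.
mov R5, R5; mov R2, R5; inv R4

off 0x12: read ad a0 as big → 0xada0
  top 5b → 0x15 → mov [RR]
  [10:8] rd=5 = R5
  [7:5] rs=5 = R5
off 0x14: read aa a0 as big → 0xaaa0
  top 5b → 0x15 → mov [RR]
  [10:8] rd=2 = R2
  [7:5] rs=5 = R5
off 0x16: read 74 00 as big → 0x7400
  top 5b → 0xe → inv [R]
  [10:8] rd=4 = R4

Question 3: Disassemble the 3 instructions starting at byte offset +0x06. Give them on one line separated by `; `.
@+06  big-endian(78 06) = 0x7806
  opcode bits[15:11]=0xf: andi/RI
  rd@[10:8]=0x0 ⇒ R0
  imm@[7:0]=0x6 ⇒ #6
@+08  big-endian(8d 80) = 0x8d80
  opcode bits[15:11]=0x11: lsr/RR
  rd@[10:8]=0x5 ⇒ R5
  rs@[7:5]=0x4 ⇒ R4
@+0a  big-endian(85 00) = 0x8500
  opcode bits[15:11]=0x10: pop/R
  rd@[10:8]=0x5 ⇒ R5

andi R0, #6; lsr R5, R4; pop R5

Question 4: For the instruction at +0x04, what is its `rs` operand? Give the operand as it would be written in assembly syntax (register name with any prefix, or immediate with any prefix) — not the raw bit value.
[04] a8 20 → 0xa820
  top 5b → 0x15 → mov [RR]
  [10:8] rd=0 = R0
  [7:5] rs=1 = R1

R1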